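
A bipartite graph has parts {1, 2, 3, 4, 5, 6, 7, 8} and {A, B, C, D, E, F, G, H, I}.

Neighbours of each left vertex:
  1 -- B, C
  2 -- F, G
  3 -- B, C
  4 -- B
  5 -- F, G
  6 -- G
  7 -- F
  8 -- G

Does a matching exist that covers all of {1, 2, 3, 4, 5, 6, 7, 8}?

The set {1, 2, 3, 4, 5, 6, 7, 8} has only 4 neighbours ({B, C, F, G}), so by Hall's theorem at most 4 of the 8 left vertices can be matched.
Hence no matching covers every left vertex.

No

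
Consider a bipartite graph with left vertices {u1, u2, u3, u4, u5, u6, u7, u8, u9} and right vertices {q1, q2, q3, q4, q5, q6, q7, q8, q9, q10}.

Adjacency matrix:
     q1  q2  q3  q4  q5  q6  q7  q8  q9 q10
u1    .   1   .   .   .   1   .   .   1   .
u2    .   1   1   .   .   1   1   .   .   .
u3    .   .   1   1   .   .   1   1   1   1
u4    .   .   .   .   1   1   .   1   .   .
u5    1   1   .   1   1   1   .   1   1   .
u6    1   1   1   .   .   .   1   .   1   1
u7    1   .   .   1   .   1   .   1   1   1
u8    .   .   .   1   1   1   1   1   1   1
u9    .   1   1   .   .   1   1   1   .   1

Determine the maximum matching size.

9

For example, pair u1→q2, u2→q3, u3→q8, u4→q5, u5→q1, u6→q7, u7→q9, u8→q4, u9→q6.
All 9 left vertices are matched, so no larger matching exists.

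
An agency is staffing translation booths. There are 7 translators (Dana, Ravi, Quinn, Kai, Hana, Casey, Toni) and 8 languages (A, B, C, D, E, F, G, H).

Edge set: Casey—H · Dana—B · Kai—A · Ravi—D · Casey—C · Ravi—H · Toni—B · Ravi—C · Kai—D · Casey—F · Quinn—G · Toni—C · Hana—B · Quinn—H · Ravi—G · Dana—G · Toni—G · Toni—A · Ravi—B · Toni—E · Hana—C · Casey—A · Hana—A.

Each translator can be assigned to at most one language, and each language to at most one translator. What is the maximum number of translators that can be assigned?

One maximum matching: Dana–B, Ravi–D, Quinn–H, Kai–A, Hana–C, Casey–F, Toni–G.
This saturates every translator, so 7 is the maximum.

7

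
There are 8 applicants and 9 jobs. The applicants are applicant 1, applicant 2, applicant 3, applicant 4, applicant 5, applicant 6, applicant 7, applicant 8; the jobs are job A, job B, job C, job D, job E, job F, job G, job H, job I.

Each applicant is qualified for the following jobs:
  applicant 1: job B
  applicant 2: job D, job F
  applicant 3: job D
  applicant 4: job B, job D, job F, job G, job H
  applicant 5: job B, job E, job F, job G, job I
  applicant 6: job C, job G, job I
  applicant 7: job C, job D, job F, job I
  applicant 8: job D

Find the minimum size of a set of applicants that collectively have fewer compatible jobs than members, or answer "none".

Take S = {applicant 3, applicant 8}. Its neighbourhood is {job D}, so |N(S)| = 1 < |S| = 2.
No single vertex violates Hall's condition since each has at least one neighbour, so 2 is the minimum.

2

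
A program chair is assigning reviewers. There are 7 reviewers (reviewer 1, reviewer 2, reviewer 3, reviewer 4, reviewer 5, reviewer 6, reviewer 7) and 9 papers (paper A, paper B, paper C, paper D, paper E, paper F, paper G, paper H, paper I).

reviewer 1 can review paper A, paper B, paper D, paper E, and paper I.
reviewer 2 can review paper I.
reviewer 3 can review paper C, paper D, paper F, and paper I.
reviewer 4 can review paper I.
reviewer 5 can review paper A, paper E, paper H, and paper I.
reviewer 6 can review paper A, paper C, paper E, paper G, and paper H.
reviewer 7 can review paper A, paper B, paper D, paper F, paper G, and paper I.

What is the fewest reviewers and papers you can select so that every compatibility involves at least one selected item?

6

A maximum matching has 6 edges (e.g. reviewer 1–paper E, reviewer 2–paper I, reviewer 3–paper D, reviewer 5–paper A, reviewer 6–paper G, reviewer 7–paper B).
By König's theorem the minimum vertex cover has the same size. One such cover is {reviewer 1, reviewer 3, reviewer 5, reviewer 6, reviewer 7, paper I}.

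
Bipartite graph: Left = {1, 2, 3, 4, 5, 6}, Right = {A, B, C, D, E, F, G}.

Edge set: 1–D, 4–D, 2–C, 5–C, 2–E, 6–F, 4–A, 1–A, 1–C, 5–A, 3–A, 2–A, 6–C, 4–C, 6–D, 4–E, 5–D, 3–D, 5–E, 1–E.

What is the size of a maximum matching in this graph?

A valid assignment of size 5: 1–D, 2–C, 3–A, 4–E, 6–F.
The set {1, 2, 3, 4, 5} has only 4 neighbours ({A, C, D, E}), so by Hall's theorem at most 5 of the 6 left vertices can be matched.

5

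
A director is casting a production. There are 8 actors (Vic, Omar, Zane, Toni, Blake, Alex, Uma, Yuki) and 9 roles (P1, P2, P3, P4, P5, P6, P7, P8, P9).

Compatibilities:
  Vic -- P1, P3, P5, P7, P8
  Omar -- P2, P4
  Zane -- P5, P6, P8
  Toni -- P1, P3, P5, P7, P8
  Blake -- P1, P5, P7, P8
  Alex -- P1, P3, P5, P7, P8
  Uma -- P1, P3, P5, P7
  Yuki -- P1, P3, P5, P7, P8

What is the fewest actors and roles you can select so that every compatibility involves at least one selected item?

7

The 7 edges Vic–P7, Omar–P4, Zane–P6, Toni–P8, Blake–P5, Alex–P3, Uma–P1 form a matching, so any vertex cover needs at least 7 vertices (one per matched edge).
Conversely {Omar, Zane, P1, P3, P5, P7, P8} meets every edge and has exactly 7 vertices, so 7 is optimal.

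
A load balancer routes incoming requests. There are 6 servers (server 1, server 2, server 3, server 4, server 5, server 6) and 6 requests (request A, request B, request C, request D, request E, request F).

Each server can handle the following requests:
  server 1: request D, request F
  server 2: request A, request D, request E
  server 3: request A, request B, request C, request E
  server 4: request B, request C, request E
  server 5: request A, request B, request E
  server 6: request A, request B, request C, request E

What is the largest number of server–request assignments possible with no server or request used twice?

A valid assignment of size 6: server 1→request F, server 2→request D, server 3→request C, server 4→request B, server 5→request A, server 6→request E.
This saturates every server, so 6 is the maximum.

6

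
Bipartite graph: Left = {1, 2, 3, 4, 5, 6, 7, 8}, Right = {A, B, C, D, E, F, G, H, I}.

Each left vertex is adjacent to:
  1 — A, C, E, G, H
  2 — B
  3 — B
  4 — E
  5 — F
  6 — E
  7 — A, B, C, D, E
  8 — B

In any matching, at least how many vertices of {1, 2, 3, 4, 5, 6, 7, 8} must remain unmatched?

3

One maximum matching: 1–G, 2–B, 4–E, 5–F, 7–A.
The set {2, 3, 4, 6, 8} has only 2 neighbours ({B, E}), so by Hall's theorem at most 5 of the 8 left vertices can be matched.
That matches 5 of the 8, leaving 3 unmatched; no matching can do better.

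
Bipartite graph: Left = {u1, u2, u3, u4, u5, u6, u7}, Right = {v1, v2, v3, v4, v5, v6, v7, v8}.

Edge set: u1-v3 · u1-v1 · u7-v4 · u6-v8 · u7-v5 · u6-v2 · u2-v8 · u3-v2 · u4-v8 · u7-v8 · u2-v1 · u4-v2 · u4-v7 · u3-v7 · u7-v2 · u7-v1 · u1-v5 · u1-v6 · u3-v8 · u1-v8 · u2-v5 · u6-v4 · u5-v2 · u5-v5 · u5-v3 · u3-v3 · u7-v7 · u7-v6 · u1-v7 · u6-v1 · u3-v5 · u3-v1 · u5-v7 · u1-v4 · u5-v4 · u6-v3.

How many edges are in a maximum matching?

A valid assignment of size 7: u1-v6, u2-v1, u3-v3, u4-v7, u5-v4, u6-v2, u7-v8.
All 7 left vertices are matched, so no larger matching exists.

7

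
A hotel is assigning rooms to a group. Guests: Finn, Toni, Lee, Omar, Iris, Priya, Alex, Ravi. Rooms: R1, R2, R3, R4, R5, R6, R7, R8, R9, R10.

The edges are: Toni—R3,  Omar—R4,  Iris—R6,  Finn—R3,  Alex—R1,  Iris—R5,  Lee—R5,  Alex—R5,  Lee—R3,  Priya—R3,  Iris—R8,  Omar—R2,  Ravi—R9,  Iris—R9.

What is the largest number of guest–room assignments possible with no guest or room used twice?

A valid assignment of size 6: Finn–R3, Lee–R5, Omar–R4, Iris–R8, Alex–R1, Ravi–R9.
The set {Finn, Toni, Priya} has only 1 neighbour ({R3}), so by Hall's theorem at most 6 of the 8 guests can be matched.

6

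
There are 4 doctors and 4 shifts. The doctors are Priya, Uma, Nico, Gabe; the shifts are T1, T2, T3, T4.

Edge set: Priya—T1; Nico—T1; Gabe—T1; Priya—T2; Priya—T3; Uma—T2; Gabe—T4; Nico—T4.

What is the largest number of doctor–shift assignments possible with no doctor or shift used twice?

For example, pair Priya–T3, Uma–T2, Nico–T4, Gabe–T1.
All 4 doctors are matched, so no larger matching exists.

4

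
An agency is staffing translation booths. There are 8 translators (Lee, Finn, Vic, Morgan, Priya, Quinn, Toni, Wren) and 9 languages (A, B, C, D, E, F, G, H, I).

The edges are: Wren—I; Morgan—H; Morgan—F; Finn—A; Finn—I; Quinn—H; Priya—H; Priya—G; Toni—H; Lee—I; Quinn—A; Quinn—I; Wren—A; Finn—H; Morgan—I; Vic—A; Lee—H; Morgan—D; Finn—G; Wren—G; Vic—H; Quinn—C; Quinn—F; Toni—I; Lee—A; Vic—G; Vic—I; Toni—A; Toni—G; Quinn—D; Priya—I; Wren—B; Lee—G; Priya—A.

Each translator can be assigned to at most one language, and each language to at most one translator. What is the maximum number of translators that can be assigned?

A valid assignment of size 7: Lee–I, Finn–H, Vic–G, Morgan–D, Priya–A, Quinn–F, Wren–B.
The set {Lee, Finn, Vic, Priya, Toni} has only 4 neighbours ({A, G, H, I}), so by Hall's theorem at most 7 of the 8 translators can be matched.

7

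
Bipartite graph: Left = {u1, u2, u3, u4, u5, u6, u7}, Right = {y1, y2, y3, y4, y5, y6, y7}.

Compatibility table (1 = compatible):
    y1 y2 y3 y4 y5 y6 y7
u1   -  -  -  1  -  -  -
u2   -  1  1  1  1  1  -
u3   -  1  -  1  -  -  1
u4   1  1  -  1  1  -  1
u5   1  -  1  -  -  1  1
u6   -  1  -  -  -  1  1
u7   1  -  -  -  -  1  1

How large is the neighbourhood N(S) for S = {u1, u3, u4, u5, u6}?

The union of neighbours of {u1, u3, u4, u5, u6} is {y1, y2, y3, y4, y5, y6, y7}, which has 7 elements.
Since |N(S)| = 7 ≥ |S| = 5, Hall's condition holds for this subset.

7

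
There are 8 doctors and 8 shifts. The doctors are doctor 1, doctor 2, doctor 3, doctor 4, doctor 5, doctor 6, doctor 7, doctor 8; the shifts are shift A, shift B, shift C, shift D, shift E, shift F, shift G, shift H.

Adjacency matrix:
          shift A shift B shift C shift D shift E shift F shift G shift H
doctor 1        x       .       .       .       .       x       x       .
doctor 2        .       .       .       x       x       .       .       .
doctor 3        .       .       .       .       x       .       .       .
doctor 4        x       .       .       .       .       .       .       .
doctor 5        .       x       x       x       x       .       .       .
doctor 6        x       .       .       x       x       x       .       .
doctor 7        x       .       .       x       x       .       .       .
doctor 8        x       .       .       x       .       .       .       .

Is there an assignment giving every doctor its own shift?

The set {doctor 2, doctor 3, doctor 4, doctor 7, doctor 8} has only 3 neighbours ({shift A, shift D, shift E}), so by Hall's theorem at most 6 of the 8 doctors can be matched.
Hence no matching covers every doctor.

No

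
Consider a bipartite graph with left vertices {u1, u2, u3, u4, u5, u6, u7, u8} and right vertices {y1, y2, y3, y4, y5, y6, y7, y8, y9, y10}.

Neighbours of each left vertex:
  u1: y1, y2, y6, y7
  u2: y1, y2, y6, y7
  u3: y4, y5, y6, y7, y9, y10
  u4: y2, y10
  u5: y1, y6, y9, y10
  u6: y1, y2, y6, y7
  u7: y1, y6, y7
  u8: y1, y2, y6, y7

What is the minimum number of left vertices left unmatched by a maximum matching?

One maximum matching: u1-y6, u2-y2, u3-y4, u4-y10, u5-y9, u6-y1, u7-y7.
The set {u1, u2, u6, u7, u8} has only 4 neighbours ({y1, y2, y6, y7}), so by Hall's theorem at most 7 of the 8 left vertices can be matched.
That matches 7 of the 8, leaving 1 unmatched; no matching can do better.

1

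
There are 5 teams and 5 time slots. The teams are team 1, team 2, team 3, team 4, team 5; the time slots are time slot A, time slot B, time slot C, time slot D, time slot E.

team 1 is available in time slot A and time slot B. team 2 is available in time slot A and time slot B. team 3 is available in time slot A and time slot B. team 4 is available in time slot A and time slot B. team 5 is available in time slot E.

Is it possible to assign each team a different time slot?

The set {team 1, team 2, team 3, team 4} has only 2 neighbours ({time slot A, time slot B}), so by Hall's theorem at most 3 of the 5 teams can be matched.
Hence no matching covers every team.

No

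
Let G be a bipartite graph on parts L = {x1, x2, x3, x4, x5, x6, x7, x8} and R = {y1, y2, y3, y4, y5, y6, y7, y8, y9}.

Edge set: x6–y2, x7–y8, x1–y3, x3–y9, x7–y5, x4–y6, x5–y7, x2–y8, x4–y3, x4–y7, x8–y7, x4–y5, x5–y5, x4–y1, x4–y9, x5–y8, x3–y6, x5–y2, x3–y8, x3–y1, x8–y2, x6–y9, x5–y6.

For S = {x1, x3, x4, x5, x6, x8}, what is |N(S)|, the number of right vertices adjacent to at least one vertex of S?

The union of neighbours of {x1, x3, x4, x5, x6, x8} is {y1, y2, y3, y5, y6, y7, y8, y9}, which has 8 elements.
Since |N(S)| = 8 ≥ |S| = 6, Hall's condition holds for this subset.

8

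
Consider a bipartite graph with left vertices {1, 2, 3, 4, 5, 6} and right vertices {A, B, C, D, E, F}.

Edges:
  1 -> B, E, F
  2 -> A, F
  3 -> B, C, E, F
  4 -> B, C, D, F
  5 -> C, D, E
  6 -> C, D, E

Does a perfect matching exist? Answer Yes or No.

A valid assignment of size 6: 1-F, 2-A, 3-B, 4-D, 5-C, 6-E.
Every left vertex is matched, so this is a perfect matching.

Yes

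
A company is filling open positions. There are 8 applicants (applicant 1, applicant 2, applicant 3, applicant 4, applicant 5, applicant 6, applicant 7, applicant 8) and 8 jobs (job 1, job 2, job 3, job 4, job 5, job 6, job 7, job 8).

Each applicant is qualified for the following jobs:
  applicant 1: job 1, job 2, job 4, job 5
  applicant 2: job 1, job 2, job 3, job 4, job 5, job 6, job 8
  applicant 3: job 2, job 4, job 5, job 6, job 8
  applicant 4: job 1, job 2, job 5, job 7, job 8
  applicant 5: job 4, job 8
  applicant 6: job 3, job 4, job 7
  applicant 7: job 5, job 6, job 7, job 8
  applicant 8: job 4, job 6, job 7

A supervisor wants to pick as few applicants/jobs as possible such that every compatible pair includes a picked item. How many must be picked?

The 8 edges applicant 1–job 2, applicant 2–job 1, applicant 3–job 5, applicant 4–job 7, applicant 5–job 4, applicant 6–job 3, applicant 7–job 8, applicant 8–job 6 form a matching, so any vertex cover needs at least 8 vertices (one per matched edge).
Conversely {applicant 1, applicant 2, applicant 3, applicant 4, applicant 5, applicant 6, applicant 7, applicant 8} meets every edge and has exactly 8 vertices, so 8 is optimal.

8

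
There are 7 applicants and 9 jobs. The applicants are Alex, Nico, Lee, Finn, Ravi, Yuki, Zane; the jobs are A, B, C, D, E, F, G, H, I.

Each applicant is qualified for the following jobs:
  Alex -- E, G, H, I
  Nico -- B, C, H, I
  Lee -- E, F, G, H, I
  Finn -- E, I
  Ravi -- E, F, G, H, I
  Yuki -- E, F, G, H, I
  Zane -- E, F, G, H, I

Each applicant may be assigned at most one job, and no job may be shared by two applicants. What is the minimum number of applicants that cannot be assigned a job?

A valid assignment of size 6: Alex–H, Nico–B, Lee–F, Finn–I, Ravi–E, Yuki–G.
The set {Alex, Lee, Finn, Ravi, Yuki, Zane} has only 5 neighbours ({E, F, G, H, I}), so by Hall's theorem at most 6 of the 7 applicants can be matched.
That matches 6 of the 7, leaving 1 unmatched; no matching can do better.

1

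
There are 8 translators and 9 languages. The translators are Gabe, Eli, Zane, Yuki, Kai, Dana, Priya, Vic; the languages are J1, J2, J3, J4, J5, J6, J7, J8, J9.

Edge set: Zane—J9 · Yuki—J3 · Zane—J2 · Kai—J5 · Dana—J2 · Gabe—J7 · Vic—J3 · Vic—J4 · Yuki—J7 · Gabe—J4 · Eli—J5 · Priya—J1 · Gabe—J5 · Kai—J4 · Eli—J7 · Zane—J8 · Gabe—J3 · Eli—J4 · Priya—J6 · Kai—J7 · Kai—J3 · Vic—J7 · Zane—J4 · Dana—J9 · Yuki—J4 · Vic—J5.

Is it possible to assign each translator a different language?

No

The set {Gabe, Eli, Yuki, Kai, Vic} has only 4 neighbours ({J3, J4, J5, J7}), so by Hall's theorem at most 7 of the 8 translators can be matched.
Hence no matching covers every translator.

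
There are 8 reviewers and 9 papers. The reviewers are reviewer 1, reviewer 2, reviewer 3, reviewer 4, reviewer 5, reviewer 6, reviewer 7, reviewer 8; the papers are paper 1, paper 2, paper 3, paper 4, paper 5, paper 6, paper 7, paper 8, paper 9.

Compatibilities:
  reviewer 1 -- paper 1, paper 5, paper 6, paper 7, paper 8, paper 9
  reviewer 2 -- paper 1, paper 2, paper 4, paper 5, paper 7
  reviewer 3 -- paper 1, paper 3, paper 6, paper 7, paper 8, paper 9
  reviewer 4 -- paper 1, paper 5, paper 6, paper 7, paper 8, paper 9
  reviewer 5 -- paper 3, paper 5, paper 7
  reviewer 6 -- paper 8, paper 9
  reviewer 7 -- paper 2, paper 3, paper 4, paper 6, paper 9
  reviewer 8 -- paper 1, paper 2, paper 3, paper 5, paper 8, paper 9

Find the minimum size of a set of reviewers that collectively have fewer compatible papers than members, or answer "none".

none

A matching saturating every reviewer exists, for instance reviewer 1→paper 6, reviewer 2→paper 2, reviewer 3→paper 3, reviewer 4→paper 5, reviewer 5→paper 7, reviewer 6→paper 8, reviewer 7→paper 4, reviewer 8→paper 9.
By Hall's marriage theorem, this means |N(S)| ≥ |S| for every subset S, so no violating subset exists.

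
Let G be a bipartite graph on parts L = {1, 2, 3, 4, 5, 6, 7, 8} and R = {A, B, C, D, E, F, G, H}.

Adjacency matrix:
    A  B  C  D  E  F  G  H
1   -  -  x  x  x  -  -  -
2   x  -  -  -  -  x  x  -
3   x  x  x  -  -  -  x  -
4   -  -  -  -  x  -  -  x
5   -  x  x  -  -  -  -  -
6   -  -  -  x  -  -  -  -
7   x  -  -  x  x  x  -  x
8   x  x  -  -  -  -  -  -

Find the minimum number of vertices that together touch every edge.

The 8 edges 1–E, 2–F, 3–G, 4–H, 5–C, 6–D, 7–A, 8–B form a matching, so any vertex cover needs at least 8 vertices (one per matched edge).
Conversely {1, 2, 3, 4, 5, 6, 7, 8} meets every edge and has exactly 8 vertices, so 8 is optimal.

8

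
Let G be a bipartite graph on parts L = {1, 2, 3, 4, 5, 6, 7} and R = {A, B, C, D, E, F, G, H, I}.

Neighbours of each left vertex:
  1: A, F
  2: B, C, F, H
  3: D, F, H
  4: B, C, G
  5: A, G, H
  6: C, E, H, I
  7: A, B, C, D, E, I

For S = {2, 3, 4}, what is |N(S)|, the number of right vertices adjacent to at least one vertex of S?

The union of neighbours of {2, 3, 4} is {B, C, D, F, G, H}, which has 6 elements.
Since |N(S)| = 6 ≥ |S| = 3, Hall's condition holds for this subset.

6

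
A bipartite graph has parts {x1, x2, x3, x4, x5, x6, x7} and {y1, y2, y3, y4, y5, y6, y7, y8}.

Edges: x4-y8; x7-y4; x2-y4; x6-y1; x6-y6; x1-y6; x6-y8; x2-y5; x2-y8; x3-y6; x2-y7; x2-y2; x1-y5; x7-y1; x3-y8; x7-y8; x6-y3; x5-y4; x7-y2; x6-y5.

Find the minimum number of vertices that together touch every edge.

7

{x1, x2, x3, x4, x5, x6, x7} is a vertex cover of size 7: every edge has an endpoint in this set.
No smaller cover exists because x1–y5, x2–y7, x3–y6, x4–y8, x5–y4, x6–y3, x7–y1 is a matching of size 7, and a cover must include an endpoint of each of these disjoint edges (König's theorem).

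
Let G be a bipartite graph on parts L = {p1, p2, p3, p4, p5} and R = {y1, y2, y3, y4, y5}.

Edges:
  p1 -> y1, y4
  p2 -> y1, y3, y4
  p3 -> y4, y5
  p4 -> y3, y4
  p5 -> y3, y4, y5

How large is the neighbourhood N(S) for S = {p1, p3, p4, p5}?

The union of neighbours of {p1, p3, p4, p5} is {y1, y3, y4, y5}, which has 4 elements.
Since |N(S)| = 4 ≥ |S| = 4, Hall's condition holds for this subset.

4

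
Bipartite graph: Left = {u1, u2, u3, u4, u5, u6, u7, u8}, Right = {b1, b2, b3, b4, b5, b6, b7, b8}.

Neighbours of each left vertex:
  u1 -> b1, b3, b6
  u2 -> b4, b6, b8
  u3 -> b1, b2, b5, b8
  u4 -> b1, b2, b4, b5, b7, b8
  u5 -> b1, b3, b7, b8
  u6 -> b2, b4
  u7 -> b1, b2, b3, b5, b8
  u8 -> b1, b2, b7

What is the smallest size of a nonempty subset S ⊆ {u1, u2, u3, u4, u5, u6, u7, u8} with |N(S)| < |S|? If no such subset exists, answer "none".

none

A matching saturating every left vertex exists, for instance u1→b6, u2→b4, u3→b8, u4→b1, u5→b3, u6→b2, u7→b5, u8→b7.
By Hall's marriage theorem, this means |N(S)| ≥ |S| for every subset S, so no violating subset exists.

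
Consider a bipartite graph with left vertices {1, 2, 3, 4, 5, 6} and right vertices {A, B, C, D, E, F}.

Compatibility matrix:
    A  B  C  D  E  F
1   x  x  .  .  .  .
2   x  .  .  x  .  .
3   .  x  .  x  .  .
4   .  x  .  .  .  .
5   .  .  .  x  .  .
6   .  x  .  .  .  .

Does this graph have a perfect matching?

The set {1, 2, 3, 4, 5, 6} has only 3 neighbours ({A, B, D}), so by Hall's theorem at most 3 of the 6 left vertices can be matched.
Hence no matching covers every left vertex.

No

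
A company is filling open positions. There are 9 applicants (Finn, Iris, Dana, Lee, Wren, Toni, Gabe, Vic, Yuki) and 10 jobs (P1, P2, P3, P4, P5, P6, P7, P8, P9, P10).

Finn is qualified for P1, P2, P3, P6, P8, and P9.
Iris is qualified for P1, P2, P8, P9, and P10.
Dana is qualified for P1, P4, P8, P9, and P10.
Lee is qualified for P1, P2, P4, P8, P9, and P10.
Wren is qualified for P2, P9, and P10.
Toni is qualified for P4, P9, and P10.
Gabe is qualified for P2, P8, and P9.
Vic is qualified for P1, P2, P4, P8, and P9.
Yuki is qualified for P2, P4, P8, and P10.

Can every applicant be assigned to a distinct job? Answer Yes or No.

No

The set {Iris, Dana, Lee, Wren, Toni, Gabe, Vic, Yuki} has only 6 neighbours ({P1, P10, P2, P4, P8, P9}), so by Hall's theorem at most 7 of the 9 applicants can be matched.
Hence no matching covers every applicant.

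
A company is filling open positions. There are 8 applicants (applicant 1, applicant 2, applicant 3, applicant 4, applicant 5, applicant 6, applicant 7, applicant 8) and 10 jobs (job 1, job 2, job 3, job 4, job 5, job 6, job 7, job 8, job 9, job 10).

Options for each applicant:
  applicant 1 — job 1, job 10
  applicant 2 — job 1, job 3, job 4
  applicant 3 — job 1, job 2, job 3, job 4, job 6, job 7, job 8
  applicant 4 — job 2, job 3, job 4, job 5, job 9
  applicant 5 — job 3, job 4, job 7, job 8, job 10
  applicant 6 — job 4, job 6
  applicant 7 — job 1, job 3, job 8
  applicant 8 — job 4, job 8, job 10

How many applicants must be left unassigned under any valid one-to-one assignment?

0

For example, pair applicant 1-job 10, applicant 2-job 3, applicant 3-job 1, applicant 4-job 9, applicant 5-job 7, applicant 6-job 6, applicant 7-job 8, applicant 8-job 4.
This saturates every applicant, so 8 is the maximum.
That matches 8 of the 8, leaving 0 unmatched; no matching can do better.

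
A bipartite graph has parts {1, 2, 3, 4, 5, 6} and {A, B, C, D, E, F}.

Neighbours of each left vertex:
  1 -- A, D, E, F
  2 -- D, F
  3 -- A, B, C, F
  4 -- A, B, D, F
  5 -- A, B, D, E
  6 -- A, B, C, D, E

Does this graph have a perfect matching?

Yes

A valid assignment of size 6: 1→E, 2→D, 3→C, 4→F, 5→B, 6→A.
All 6 left vertices are covered.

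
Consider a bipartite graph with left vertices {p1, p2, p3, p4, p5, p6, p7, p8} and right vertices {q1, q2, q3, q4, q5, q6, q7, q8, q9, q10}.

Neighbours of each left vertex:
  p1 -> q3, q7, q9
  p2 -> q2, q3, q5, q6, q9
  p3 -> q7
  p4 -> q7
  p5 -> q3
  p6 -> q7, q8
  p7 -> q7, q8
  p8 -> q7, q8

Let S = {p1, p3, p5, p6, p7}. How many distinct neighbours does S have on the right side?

The union of neighbours of {p1, p3, p5, p6, p7} is {q3, q7, q8, q9}, which has 4 elements.
Since |N(S)| = 4 < |S| = 5, Hall's condition fails for this subset.

4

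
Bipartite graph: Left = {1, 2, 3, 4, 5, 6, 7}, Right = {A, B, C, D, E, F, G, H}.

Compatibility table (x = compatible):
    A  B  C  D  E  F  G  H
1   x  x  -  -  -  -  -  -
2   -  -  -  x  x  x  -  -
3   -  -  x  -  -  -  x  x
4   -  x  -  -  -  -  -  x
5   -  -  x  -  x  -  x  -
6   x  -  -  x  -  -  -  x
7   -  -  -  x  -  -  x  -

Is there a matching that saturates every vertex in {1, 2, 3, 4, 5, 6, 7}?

For example, pair 1–A, 2–D, 3–C, 4–B, 5–E, 6–H, 7–G.
All 7 left vertices are covered.

Yes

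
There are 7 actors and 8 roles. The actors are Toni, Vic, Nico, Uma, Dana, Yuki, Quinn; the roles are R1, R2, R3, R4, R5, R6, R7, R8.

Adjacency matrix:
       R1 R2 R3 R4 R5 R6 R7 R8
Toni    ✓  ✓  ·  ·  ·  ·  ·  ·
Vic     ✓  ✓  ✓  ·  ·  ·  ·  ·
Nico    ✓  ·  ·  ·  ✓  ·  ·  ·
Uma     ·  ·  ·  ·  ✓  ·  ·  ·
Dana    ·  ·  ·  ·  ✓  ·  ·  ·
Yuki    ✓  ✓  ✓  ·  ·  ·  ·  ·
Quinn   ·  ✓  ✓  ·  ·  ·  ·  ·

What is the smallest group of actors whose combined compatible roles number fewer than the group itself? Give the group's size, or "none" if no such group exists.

Take S = {Uma, Dana}. Its neighbourhood is {R5}, so |N(S)| = 1 < |S| = 2.
No single vertex violates Hall's condition since each has at least one neighbour, so 2 is the minimum.

2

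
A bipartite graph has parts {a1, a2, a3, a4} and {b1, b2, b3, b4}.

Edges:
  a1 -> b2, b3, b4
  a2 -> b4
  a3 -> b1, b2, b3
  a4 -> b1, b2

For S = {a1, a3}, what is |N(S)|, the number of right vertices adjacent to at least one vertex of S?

The union of neighbours of {a1, a3} is {b1, b2, b3, b4}, which has 4 elements.
Since |N(S)| = 4 ≥ |S| = 2, Hall's condition holds for this subset.

4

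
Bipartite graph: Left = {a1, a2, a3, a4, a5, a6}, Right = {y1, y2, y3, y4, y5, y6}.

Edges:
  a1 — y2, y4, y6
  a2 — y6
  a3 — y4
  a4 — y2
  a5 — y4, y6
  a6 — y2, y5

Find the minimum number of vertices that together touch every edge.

The 4 edges a1–y2, a2–y6, a3–y4, a6–y5 form a matching, so any vertex cover needs at least 4 vertices (one per matched edge).
Conversely {a6, y2, y4, y6} meets every edge and has exactly 4 vertices, so 4 is optimal.

4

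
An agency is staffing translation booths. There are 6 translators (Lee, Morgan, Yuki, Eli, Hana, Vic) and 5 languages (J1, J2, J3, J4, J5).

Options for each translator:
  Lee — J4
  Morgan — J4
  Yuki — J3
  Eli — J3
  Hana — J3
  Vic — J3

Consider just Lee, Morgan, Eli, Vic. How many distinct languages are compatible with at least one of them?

2

The union of neighbours of {Lee, Morgan, Eli, Vic} is {J3, J4}, which has 2 elements.
Since |N(S)| = 2 < |S| = 4, Hall's condition fails for this subset.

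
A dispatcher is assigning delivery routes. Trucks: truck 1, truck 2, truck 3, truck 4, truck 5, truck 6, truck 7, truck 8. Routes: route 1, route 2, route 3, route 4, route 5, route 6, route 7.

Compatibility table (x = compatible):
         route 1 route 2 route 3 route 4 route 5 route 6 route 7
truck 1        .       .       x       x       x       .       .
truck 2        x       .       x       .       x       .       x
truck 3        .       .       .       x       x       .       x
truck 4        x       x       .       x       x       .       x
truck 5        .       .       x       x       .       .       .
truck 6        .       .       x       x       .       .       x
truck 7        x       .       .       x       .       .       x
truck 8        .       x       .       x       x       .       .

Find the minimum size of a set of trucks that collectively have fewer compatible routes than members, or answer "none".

6

Take S = {truck 1, truck 2, truck 3, truck 5, truck 6, truck 7}. Its neighbourhood is {route 1, route 3, route 4, route 5, route 7}, so |N(S)| = 5 < |S| = 6.
Every subset of size less than 6 has at least as many neighbours as members, so 6 is the minimum.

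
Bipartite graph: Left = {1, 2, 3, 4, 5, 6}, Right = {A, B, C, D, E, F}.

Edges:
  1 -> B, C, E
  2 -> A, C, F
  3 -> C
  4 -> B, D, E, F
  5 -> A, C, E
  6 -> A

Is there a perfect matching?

Yes

One maximum matching: 1→B, 2→F, 3→C, 4→D, 5→E, 6→A.
All 6 left vertices are covered.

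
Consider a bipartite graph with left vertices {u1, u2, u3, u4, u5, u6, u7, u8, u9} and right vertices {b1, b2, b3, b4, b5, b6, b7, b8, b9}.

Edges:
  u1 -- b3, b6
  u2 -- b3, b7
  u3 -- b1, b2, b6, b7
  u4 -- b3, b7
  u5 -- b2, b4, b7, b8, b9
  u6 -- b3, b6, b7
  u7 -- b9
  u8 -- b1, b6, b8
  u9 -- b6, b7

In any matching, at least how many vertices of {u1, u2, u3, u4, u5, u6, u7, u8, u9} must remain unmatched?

2

One maximum matching: u1–b6, u2–b7, u3–b2, u4–b3, u5–b4, u7–b9, u8–b8.
The set {u1, u2, u4, u6, u9} has only 3 neighbours ({b3, b6, b7}), so by Hall's theorem at most 7 of the 9 left vertices can be matched.
That matches 7 of the 9, leaving 2 unmatched; no matching can do better.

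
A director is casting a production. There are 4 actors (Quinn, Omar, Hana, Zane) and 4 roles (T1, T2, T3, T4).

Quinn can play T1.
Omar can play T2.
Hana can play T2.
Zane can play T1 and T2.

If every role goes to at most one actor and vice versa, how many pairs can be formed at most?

2

For example, pair Quinn-T1, Omar-T2.
The set {Quinn, Omar, Hana, Zane} has only 2 neighbours ({T1, T2}), so by Hall's theorem at most 2 of the 4 actors can be matched.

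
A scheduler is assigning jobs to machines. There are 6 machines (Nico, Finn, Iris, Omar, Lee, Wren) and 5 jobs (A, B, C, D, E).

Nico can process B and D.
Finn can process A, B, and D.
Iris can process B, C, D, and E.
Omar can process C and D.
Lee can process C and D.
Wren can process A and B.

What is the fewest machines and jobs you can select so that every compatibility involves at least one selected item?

5

The 5 edges Nico–B, Finn–A, Iris–E, Omar–D, Lee–C form a matching, so any vertex cover needs at least 5 vertices (one per matched edge).
Conversely {Iris, A, B, C, D} meets every edge and has exactly 5 vertices, so 5 is optimal.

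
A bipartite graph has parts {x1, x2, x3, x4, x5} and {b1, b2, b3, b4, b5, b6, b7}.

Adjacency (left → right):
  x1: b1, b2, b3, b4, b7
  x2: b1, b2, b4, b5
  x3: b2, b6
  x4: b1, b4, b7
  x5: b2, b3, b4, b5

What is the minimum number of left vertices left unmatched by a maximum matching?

A valid assignment of size 5: x1→b1, x2→b5, x3→b6, x4→b7, x5→b3.
All 5 left vertices are matched, so no larger matching exists.
That matches 5 of the 5, leaving 0 unmatched; no matching can do better.

0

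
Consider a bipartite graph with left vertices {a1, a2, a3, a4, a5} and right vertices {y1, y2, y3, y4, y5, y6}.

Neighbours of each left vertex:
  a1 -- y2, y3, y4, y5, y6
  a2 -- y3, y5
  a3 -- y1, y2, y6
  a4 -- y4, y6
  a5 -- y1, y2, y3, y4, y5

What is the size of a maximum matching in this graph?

5

For example, pair a1→y3, a2→y5, a3→y1, a4→y6, a5→y4.
All 5 left vertices are matched, so no larger matching exists.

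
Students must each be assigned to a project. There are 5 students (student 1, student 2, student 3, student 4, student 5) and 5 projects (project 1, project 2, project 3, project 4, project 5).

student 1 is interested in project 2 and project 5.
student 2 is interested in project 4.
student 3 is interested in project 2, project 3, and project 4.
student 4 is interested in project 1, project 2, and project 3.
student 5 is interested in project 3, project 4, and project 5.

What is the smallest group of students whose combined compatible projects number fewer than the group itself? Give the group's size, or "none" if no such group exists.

A matching saturating every student exists, for instance student 1→project 5, student 2→project 4, student 3→project 2, student 4→project 1, student 5→project 3.
By Hall's marriage theorem, this means |N(S)| ≥ |S| for every subset S, so no violating subset exists.

none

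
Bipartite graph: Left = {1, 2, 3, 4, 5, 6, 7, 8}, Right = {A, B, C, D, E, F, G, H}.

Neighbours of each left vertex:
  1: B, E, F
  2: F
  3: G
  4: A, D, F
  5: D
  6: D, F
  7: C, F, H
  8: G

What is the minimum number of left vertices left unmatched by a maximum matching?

2

One maximum matching: 1–B, 2–F, 3–G, 4–A, 5–D, 7–C.
The set {2, 3, 5, 6, 8} has only 3 neighbours ({D, F, G}), so by Hall's theorem at most 6 of the 8 left vertices can be matched.
That matches 6 of the 8, leaving 2 unmatched; no matching can do better.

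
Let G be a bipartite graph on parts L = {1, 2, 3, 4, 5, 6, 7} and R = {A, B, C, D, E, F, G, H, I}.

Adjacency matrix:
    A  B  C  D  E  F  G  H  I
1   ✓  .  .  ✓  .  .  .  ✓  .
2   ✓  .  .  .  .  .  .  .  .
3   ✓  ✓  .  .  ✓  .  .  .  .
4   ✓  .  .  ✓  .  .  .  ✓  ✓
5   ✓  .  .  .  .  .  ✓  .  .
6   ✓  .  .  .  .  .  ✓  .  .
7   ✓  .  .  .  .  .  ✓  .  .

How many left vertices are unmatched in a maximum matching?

One maximum matching: 1–D, 2–A, 3–B, 4–I, 5–G.
The set {2, 5, 6, 7} has only 2 neighbours ({A, G}), so by Hall's theorem at most 5 of the 7 left vertices can be matched.
That matches 5 of the 7, leaving 2 unmatched; no matching can do better.

2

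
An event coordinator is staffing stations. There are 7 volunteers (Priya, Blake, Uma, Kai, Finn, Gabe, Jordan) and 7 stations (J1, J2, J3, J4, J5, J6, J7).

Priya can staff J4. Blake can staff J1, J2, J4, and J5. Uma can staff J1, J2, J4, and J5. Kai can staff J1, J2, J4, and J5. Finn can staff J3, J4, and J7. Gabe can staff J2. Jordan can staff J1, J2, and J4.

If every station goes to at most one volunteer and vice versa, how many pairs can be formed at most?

5

One maximum matching: Priya→J4, Blake→J2, Uma→J1, Kai→J5, Finn→J3.
The set {Priya, Blake, Uma, Kai, Gabe, Jordan} has only 4 neighbours ({J1, J2, J4, J5}), so by Hall's theorem at most 5 of the 7 volunteers can be matched.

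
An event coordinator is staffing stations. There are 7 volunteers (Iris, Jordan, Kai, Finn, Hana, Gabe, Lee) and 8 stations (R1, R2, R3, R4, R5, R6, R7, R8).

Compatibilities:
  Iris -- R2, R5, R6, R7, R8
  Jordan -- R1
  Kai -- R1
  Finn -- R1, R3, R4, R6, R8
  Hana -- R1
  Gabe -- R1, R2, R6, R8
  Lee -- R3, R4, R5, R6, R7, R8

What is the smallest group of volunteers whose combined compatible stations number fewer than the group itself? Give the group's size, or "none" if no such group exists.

Take S = {Jordan, Kai}. Its neighbourhood is {R1}, so |N(S)| = 1 < |S| = 2.
No single vertex violates Hall's condition since each has at least one neighbour, so 2 is the minimum.

2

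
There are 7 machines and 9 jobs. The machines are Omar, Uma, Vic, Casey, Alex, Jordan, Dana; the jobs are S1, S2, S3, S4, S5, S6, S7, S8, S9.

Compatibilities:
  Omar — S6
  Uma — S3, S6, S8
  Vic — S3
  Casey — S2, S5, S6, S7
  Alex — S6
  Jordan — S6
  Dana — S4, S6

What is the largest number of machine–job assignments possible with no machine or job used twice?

For example, pair Omar→S6, Uma→S8, Vic→S3, Casey→S2, Dana→S4.
The set {Omar, Alex, Jordan} has only 1 neighbour ({S6}), so by Hall's theorem at most 5 of the 7 machines can be matched.

5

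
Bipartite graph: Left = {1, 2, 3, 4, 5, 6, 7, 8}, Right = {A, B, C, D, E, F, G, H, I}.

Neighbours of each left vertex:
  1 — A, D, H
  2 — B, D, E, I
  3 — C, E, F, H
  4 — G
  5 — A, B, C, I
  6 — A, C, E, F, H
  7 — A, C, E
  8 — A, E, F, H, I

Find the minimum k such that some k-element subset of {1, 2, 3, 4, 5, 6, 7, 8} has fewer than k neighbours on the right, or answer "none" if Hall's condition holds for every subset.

A matching saturating every left vertex exists, for instance 1→D, 2→B, 3→H, 4→G, 5→I, 6→E, 7→C, 8→A.
By Hall's marriage theorem, this means |N(S)| ≥ |S| for every subset S, so no violating subset exists.

none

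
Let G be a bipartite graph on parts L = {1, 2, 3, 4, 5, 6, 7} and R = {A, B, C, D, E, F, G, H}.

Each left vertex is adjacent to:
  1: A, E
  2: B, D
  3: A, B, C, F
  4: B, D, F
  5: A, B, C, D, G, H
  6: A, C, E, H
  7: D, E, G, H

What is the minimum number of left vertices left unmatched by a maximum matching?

For example, pair 1-A, 2-D, 3-F, 4-B, 5-G, 6-C, 7-E.
All 7 left vertices are matched, so no larger matching exists.
That matches 7 of the 7, leaving 0 unmatched; no matching can do better.

0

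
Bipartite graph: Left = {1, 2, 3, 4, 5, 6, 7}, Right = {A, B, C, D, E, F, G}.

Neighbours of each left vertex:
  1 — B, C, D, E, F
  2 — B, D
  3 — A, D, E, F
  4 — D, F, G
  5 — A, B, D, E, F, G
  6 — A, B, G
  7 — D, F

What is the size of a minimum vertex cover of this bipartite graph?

{1, 2, 3, 4, 5, 6, 7} is a vertex cover of size 7: every edge has an endpoint in this set.
No smaller cover exists because 1–C, 2–D, 3–E, 4–G, 5–A, 6–B, 7–F is a matching of size 7, and a cover must include an endpoint of each of these disjoint edges (König's theorem).

7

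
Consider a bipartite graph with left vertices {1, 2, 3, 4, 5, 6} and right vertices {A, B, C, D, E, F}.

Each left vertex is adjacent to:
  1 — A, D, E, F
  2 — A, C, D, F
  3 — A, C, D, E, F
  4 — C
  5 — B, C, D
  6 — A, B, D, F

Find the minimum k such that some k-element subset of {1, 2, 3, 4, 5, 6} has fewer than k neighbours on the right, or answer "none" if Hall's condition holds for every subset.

A matching saturating every left vertex exists, for instance 1→E, 2→F, 3→A, 4→C, 5→D, 6→B.
By Hall's marriage theorem, this means |N(S)| ≥ |S| for every subset S, so no violating subset exists.

none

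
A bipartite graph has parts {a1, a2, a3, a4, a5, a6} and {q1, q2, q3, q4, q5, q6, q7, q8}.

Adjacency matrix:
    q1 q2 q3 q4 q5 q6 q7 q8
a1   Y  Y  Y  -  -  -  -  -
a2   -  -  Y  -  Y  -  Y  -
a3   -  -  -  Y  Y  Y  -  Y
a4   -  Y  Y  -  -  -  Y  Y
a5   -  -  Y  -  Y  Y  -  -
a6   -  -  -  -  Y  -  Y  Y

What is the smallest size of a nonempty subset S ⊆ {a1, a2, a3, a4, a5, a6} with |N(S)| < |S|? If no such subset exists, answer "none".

A matching saturating every left vertex exists, for instance a1→q3, a2→q7, a3→q6, a4→q2, a5→q5, a6→q8.
By Hall's marriage theorem, this means |N(S)| ≥ |S| for every subset S, so no violating subset exists.

none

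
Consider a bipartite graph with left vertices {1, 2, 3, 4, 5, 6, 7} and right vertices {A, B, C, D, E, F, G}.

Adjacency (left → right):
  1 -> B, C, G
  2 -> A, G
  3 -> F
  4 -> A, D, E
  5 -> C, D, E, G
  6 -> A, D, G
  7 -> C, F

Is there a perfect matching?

Yes

One maximum matching: 1→B, 2→A, 3→F, 4→D, 5→E, 6→G, 7→C.
All 7 left vertices are covered.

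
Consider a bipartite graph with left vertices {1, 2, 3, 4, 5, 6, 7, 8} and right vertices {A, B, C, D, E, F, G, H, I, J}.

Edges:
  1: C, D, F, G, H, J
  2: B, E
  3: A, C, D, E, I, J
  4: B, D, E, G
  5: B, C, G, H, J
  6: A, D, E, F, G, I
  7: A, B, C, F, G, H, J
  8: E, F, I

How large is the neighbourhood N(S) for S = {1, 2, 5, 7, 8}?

10

The union of neighbours of {1, 2, 5, 7, 8} is {A, B, C, D, E, F, G, H, I, J}, which has 10 elements.
Since |N(S)| = 10 ≥ |S| = 5, Hall's condition holds for this subset.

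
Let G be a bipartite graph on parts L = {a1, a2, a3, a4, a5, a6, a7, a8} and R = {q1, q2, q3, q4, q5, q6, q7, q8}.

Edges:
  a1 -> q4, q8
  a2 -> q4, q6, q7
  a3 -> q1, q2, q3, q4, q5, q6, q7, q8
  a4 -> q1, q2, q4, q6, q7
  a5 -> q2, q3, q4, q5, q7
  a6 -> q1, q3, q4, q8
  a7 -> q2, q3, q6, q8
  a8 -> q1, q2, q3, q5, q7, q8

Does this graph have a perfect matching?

One maximum matching: a1–q8, a2–q6, a3–q5, a4–q4, a5–q3, a6–q1, a7–q2, a8–q7.
All 8 left vertices are covered.

Yes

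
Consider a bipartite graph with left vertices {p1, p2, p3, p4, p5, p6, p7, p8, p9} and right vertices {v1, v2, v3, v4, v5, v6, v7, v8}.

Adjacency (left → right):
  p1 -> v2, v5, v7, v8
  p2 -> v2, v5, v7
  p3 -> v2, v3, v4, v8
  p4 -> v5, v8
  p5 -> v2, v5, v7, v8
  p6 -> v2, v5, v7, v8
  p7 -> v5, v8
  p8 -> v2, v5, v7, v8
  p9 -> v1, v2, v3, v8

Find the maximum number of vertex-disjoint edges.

6

For example, pair p1–v7, p2–v5, p3–v4, p4–v8, p5–v2, p9–v1.
The set {p1, p2, p4, p5, p6, p7, p8} has only 4 neighbours ({v2, v5, v7, v8}), so by Hall's theorem at most 6 of the 9 left vertices can be matched.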